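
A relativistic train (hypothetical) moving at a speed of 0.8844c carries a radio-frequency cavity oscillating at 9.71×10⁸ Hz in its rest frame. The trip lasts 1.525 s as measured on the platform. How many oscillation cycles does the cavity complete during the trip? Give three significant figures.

N = 6.91×10⁸

γ = 1/√(1 − 0.8844²) = 1/√0.2178 = 2.143
The oscillator's own cycle count is N = f × τ where τ is the proper time on the train. τ = Δt/γ = 1.525/2.143 = 0.7118 s = 7.118×10⁻¹ s.
N = 9.71×10⁸ × 7.118×10⁻¹ = 6.911×10⁸.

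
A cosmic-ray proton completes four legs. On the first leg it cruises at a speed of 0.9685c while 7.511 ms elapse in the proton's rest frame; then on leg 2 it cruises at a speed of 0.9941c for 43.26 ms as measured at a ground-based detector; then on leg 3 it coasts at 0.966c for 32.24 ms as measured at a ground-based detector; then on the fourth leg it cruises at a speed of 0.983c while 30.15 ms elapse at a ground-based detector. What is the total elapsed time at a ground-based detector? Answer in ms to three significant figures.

Δt = 136 ms

Leg 1: γ = 1/√(1 − 0.9685²) = 1/√0.06201 = 4.016; Δt_1 = 4.016 × 7.511 = 30.16 ms.
Leg 2: 43.26 ms is already measured at a ground-based detector.
Leg 3: 32.24 ms is already measured at a ground-based detector.
Leg 4: 30.15 ms is already measured at a ground-based detector.
Total: 30.16 + 43.26 + 32.24 + 30.15 ms.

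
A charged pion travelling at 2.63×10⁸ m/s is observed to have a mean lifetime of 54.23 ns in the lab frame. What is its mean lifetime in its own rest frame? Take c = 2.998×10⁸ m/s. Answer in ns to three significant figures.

β = 2.63×10⁸/2.998×10⁸ = 0.8773; γ = 1/√(1 − 0.8773²) = 2.083
The lab-frame lifetime is the dilated interval; the proper lifetime is τ₀ = Δt/γ = 54.23/2.083 ns.

τ₀ = 26.0 ns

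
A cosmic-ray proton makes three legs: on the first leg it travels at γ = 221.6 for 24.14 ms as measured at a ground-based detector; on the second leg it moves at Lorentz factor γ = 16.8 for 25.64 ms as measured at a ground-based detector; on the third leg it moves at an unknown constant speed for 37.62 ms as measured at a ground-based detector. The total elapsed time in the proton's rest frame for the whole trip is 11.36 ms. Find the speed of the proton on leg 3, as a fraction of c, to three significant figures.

β = 0.966

Leg 1: γ = 221.6; τ_1 = 24.14/221.6 = 0.1089 ms.
Leg 2: γ = 16.8; τ_2 = 25.64/16.80 = 1.526 ms.
Leg 3: speed unknown; τ_3 = 37.62/γ_3.
Total proper time: 0.1089 + 1.526 + τ_3 = 11.36, so τ_3 = 11.36 − 1.635 = 9.725 ms.
γ_3 = 37.62/9.725 = 3.868; β = √(1 − 1/γ²) = √0.9332.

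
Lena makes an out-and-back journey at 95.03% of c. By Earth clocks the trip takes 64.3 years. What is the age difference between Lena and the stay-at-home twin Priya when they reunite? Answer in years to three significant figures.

β = 0.9503; γ = 1/√(1 − 0.9503²) = 1/√0.09693 = 3.212
Lena's elapsed proper time: τ = 64.3/3.212 = 20.02 years.
Age gap = Δt − τ = 64.3 − 20.02 years.

Δt − τ = 44.3 years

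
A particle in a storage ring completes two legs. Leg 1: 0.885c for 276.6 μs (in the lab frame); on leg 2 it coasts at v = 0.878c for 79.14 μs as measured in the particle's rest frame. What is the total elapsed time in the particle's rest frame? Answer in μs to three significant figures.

Leg 1: γ = 1/√(1 − 0.885²) = 1/√0.2168 = 2.148; τ_1 = 276.6/2.148 = 128.8 μs.
Leg 2: 79.14 μs is already measured in the particle's rest frame.
Total: 128.8 + 79.14 μs.

τ = 208 μs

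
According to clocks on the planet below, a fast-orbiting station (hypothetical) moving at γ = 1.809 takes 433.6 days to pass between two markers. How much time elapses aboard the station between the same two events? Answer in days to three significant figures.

τ = 240 days

γ = 1.809
The interval measured on the planet below is the dilated one; the clock aboard the station measures the proper time τ = Δt/γ = 433.6/1.809 days.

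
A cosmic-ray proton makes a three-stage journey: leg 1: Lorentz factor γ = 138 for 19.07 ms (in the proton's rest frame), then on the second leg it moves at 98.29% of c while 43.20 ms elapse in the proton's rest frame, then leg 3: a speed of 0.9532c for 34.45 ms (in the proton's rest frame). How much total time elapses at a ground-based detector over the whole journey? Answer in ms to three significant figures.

Δt = 2980 ms

Leg 1: γ = 138; Δt_1 = 138.0 × 19.07 = 2632 ms.
Leg 2: β = 0.9829; γ = 1/√(1 − 0.9829²) = 1/√0.03391 = 5.431; Δt_2 = 5.431 × 43.20 = 234.6 ms.
Leg 3: γ = 1/√(1 − 0.9532²) = 1/√0.09141 = 3.308; Δt_3 = 3.308 × 34.45 = 113.9 ms.
Total: 2632 + 234.6 + 113.9 ms.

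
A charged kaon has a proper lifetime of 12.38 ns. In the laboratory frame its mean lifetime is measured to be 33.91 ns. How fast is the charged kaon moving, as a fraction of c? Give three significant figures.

v = 0.931c

γ = Δt/τ₀ = 33.91/12.38 = 2.739
β = √(1 − 1/γ²) = √(1 − 0.1333) = √0.8667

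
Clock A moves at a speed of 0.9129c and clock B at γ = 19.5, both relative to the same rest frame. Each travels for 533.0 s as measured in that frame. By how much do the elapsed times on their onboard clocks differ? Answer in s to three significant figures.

A: γ = 1/√(1 − 0.9129²) = 1/√0.1666 = 2.450; τ_A = 533.0/2.450 = 217.6 s.
B: γ = 19.5; τ_B = 533.0/19.50 = 27.33 s.

|τ_A − τ_B| = 190 s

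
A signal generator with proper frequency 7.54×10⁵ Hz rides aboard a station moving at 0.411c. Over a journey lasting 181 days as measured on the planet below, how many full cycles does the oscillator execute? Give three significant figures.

γ = 1/√(1 − 0.411²) = 1/√0.8311 = 1.097
The oscillator's own cycle count is N = f × τ where τ is the proper time aboard the station. τ = Δt/γ = 181/1.097 = 165.0 days = 1.426×10⁷ s.
N = 7.54×10⁵ × 1.426×10⁷ = 1.075×10¹³.

N = 1.07×10¹³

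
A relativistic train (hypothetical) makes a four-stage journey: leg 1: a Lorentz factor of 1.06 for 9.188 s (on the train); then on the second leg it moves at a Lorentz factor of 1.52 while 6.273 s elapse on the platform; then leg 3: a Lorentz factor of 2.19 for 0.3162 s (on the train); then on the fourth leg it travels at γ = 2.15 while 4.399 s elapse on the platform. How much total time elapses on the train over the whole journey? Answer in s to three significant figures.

Leg 1: 9.188 s is already measured on the train.
Leg 2: γ = 1.52; τ_2 = 6.273/1.520 = 4.127 s.
Leg 3: 0.3162 s is already measured on the train.
Leg 4: γ = 2.15; τ_4 = 4.399/2.150 = 2.046 s.
Total: 9.188 + 4.127 + 0.3162 + 2.046 s.

τ = 15.7 s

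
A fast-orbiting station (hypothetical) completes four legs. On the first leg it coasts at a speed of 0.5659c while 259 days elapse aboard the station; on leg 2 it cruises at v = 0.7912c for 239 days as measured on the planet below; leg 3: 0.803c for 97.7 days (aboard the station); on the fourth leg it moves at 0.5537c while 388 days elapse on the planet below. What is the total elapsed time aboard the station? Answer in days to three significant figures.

Leg 1: 259 days is already measured aboard the station.
Leg 2: γ = 1/√(1 − 0.7912²) = 1/√0.3740 = 1.635; τ_2 = 239/1.635 = 146.2 days.
Leg 3: 97.7 days is already measured aboard the station.
Leg 4: γ = 1/√(1 − 0.5537²) = 1/√0.6934 = 1.201; τ_4 = 388/1.201 = 323.1 days.
Total: 259.0 + 146.2 + 97.70 + 323.1 days.

τ = 826 days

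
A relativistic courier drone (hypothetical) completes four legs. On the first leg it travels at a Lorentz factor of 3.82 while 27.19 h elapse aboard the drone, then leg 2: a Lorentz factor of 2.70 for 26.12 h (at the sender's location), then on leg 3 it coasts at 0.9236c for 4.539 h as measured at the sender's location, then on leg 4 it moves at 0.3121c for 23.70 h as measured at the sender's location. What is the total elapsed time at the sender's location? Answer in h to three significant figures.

Δt = 158 h

Leg 1: γ = 3.82; Δt_1 = 3.820 × 27.19 = 103.9 h.
Leg 2: 26.12 h is already measured at the sender's location.
Leg 3: 4.539 h is already measured at the sender's location.
Leg 4: 23.70 h is already measured at the sender's location.
Total: 103.9 + 26.12 + 4.539 + 23.70 h.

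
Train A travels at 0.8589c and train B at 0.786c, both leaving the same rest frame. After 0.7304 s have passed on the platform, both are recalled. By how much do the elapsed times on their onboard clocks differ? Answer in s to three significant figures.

A: γ = 1/√(1 − 0.8589²) = 1/√0.2623 = 1.953; τ_A = 0.7304/1.953 = 0.3741 s.
B: γ = 1/√(1 − 0.786²) = 1/√0.3822 = 1.618; τ_B = 0.7304/1.618 = 0.4516 s.

|τ_A − τ_B| = 0.0775 s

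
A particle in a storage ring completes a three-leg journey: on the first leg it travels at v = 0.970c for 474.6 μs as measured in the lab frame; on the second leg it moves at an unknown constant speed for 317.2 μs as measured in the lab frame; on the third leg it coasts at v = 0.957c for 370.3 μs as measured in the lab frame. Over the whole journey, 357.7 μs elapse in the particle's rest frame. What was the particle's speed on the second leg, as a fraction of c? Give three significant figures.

Leg 1: γ = 1/√(1 − 0.970²) = 1/√0.05910 = 4.113; τ_1 = 474.6/4.113 = 115.4 μs.
Leg 2: speed unknown; τ_2 = 317.2/γ_2.
Leg 3: γ = 1/√(1 − 0.957²) = 1/√0.08415 = 3.447; τ_3 = 370.3/3.447 = 107.4 μs.
Total proper time: 115.4 + τ_2 + 107.4 = 357.7, so τ_2 = 357.7 − 222.8 = 134.9 μs.
γ_2 = 317.2/134.9 = 2.351; β = √(1 − 1/γ²) = √0.8191.

β = 0.905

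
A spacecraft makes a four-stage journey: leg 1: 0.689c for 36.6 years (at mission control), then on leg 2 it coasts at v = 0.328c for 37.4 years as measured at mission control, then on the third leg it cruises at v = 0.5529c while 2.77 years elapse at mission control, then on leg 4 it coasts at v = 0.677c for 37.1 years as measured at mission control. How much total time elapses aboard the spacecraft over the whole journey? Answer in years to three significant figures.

Leg 1: γ = 1/√(1 − 0.689²) = 1/√0.5253 = 1.380; τ_1 = 36.6/1.380 = 26.53 years.
Leg 2: γ = 1/√(1 − 0.328²) = 1/√0.8924 = 1.059; τ_2 = 37.4/1.059 = 35.33 years.
Leg 3: γ = 1/√(1 − 0.5529²) = 1/√0.6943 = 1.200; τ_3 = 2.77/1.200 = 2.308 years.
Leg 4: γ = 1/√(1 − 0.677²) = 1/√0.5417 = 1.359; τ_4 = 37.1/1.359 = 27.30 years.
Total: 26.53 + 35.33 + 2.308 + 27.30 years.

τ = 91.5 years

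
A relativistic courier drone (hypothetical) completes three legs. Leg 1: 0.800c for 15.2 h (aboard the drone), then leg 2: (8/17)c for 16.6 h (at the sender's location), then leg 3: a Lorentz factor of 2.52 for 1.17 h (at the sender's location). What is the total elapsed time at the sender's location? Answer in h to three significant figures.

Leg 1: γ = 1/√(1 − 0.800²) = 5/3 ≈ 1.667; Δt_1 = 1.667 × 15.2 = 25.33 h.
Leg 2: 16.6 h is already measured at the sender's location.
Leg 3: 1.17 h is already measured at the sender's location.
Total: 25.33 + 16.60 + 1.170 h.

Δt = 43.1 h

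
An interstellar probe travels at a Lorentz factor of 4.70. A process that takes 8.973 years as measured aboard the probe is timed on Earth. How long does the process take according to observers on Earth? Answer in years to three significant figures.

γ = 4.70
The interval measured aboard the probe is the proper time (both events occur at the same place in that frame); the lab-frame interval is Δt = γτ = 4.700 × 8.973 years.

Δt = 42.2 years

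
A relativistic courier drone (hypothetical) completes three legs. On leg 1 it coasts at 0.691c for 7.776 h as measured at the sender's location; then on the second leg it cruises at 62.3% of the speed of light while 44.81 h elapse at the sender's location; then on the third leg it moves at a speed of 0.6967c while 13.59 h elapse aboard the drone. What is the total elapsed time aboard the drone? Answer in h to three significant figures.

Leg 1: γ = 1/√(1 − 0.691²) = 1/√0.5225 = 1.383; τ_1 = 7.776/1.383 = 5.621 h.
Leg 2: β = 0.623; γ = 1/√(1 − 0.623²) = 1/√0.6119 = 1.278; τ_2 = 44.81/1.278 = 35.05 h.
Leg 3: 13.59 h is already measured aboard the drone.
Total: 5.621 + 35.05 + 13.59 h.

τ = 54.3 h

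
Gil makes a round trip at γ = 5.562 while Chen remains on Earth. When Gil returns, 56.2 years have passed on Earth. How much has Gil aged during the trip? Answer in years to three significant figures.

γ = 5.562
Gil's clock measures proper time along the trip: τ = Δt/γ = 56.2/5.562 years.

τ = 10.1 years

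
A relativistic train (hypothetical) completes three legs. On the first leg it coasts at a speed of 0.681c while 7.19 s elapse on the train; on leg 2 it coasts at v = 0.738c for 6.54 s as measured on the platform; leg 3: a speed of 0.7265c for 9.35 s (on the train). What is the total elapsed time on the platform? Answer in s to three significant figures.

Δt = 30.0 s

Leg 1: γ = 1/√(1 − 0.681²) = 1/√0.5362 = 1.366; Δt_1 = 1.366 × 7.19 = 9.819 s.
Leg 2: 6.54 s is already measured on the platform.
Leg 3: γ = 1/√(1 − 0.7265²) = 1/√0.4722 = 1.455; Δt_3 = 1.455 × 9.35 = 13.61 s.
Total: 9.819 + 6.540 + 13.61 s.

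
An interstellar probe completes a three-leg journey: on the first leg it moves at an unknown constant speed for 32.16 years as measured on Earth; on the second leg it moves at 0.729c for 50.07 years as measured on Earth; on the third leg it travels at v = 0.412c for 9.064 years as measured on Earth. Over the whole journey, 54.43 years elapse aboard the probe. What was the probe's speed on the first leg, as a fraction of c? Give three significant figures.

β = 0.929

Leg 1: speed unknown; τ_1 = 32.16/γ_1.
Leg 2: γ = 1/√(1 − 0.729²) = 1/√0.4686 = 1.461; τ_2 = 50.07/1.461 = 34.27 years.
Leg 3: γ = 1/√(1 − 0.412²) = 1/√0.8303 = 1.097; τ_3 = 9.064/1.097 = 8.259 years.
Total proper time: τ_1 + 34.27 + 8.259 = 54.43, so τ_1 = 54.43 − 42.53 = 11.90 years.
γ_1 = 32.16/11.90 = 2.703; β = √(1 − 1/γ²) = √0.8631.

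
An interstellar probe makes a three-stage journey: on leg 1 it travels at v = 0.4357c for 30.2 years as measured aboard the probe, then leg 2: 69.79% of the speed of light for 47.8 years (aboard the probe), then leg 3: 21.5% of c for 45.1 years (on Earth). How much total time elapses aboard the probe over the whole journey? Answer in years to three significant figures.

Leg 1: 30.2 years is already measured aboard the probe.
Leg 2: 47.8 years is already measured aboard the probe.
Leg 3: β = 0.215; γ = 1/√(1 − 0.215²) = 1/√0.9538 = 1.024; τ_3 = 45.1/1.024 = 44.05 years.
Total: 30.20 + 47.80 + 44.05 years.

τ = 122 years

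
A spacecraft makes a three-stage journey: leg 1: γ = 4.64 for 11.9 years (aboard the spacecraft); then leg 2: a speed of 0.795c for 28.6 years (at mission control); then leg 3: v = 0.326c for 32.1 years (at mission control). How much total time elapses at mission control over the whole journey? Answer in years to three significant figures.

Leg 1: γ = 4.64; Δt_1 = 4.640 × 11.9 = 55.22 years.
Leg 2: 28.6 years is already measured at mission control.
Leg 3: 32.1 years is already measured at mission control.
Total: 55.22 + 28.60 + 32.10 years.

Δt = 116 years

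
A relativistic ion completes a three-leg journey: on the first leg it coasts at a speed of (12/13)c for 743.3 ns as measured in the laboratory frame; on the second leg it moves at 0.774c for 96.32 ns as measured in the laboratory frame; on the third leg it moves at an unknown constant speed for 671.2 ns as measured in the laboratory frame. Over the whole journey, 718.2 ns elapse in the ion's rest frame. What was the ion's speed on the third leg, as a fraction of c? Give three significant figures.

Leg 1: γ = 1/√(1 − (12/13)²) = 13/5 = 2.600; τ_1 = 743.3/2.600 = 285.9 ns.
Leg 2: γ = 1/√(1 − 0.774²) = 1/√0.4009 = 1.579; τ_2 = 96.32/1.579 = 60.99 ns.
Leg 3: speed unknown; τ_3 = 671.2/γ_3.
Total proper time: 285.9 + 60.99 + τ_3 = 718.2, so τ_3 = 718.2 − 346.9 = 371.3 ns.
γ_3 = 671.2/371.3 = 1.808; β = √(1 − 1/γ²) = √0.6939.

β = 0.833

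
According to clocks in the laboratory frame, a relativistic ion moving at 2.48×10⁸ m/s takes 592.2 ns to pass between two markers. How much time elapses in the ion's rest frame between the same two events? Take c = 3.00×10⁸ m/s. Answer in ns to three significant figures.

τ = 333 ns

β = 2.48×10⁸/3.00×10⁸ = 0.8267; γ = 1/√(1 − 0.8267²) = 1.777
The interval measured in the laboratory frame is the dilated one; the clock in the ion's rest frame measures the proper time τ = Δt/γ = 592.2/1.777 ns.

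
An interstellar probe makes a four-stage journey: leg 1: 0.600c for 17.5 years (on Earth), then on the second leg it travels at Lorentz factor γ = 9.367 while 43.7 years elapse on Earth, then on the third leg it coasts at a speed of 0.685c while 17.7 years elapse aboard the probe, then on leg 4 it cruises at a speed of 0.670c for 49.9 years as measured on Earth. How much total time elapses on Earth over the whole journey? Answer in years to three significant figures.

Δt = 135 years

Leg 1: 17.5 years is already measured on Earth.
Leg 2: 43.7 years is already measured on Earth.
Leg 3: γ = 1/√(1 − 0.685²) = 1/√0.5308 = 1.373; Δt_3 = 1.373 × 17.7 = 24.30 years.
Leg 4: 49.9 years is already measured on Earth.
Total: 17.50 + 43.70 + 24.30 + 49.90 years.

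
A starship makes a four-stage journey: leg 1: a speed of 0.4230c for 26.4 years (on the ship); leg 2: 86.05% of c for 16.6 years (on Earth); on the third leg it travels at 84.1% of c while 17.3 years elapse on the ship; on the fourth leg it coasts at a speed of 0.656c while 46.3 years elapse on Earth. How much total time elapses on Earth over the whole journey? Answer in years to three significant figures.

Leg 1: γ = 1/√(1 − 0.4230²) = 1/√0.8211 = 1.104; Δt_1 = 1.104 × 26.4 = 29.13 years.
Leg 2: 16.6 years is already measured on Earth.
Leg 3: β = 0.841; γ = 1/√(1 − 0.841²) = 1/√0.2927 = 1.848; Δt_3 = 1.848 × 17.3 = 31.98 years.
Leg 4: 46.3 years is already measured on Earth.
Total: 29.13 + 16.60 + 31.98 + 46.30 years.

Δt = 124 years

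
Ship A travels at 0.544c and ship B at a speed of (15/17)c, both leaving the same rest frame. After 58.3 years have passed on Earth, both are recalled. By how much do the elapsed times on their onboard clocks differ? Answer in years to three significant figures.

|τ_A − τ_B| = 21.5 years

A: γ = 1/√(1 − 0.544²) = 1/√0.7041 = 1.192; τ_A = 58.3/1.192 = 48.92 years.
B: γ = 1/√(1 − (15/17)²) = 17/8 = 2.125; τ_B = 58.3/2.125 = 27.44 years.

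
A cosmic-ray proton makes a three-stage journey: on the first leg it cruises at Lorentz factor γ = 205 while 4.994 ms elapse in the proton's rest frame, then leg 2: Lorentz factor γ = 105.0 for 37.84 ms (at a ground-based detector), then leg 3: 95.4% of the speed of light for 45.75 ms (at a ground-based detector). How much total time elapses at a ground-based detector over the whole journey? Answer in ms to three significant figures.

Δt = 1110 ms

Leg 1: γ = 205; Δt_1 = 205.0 × 4.994 = 1024 ms.
Leg 2: 37.84 ms is already measured at a ground-based detector.
Leg 3: 45.75 ms is already measured at a ground-based detector.
Total: 1024 + 37.84 + 45.75 ms.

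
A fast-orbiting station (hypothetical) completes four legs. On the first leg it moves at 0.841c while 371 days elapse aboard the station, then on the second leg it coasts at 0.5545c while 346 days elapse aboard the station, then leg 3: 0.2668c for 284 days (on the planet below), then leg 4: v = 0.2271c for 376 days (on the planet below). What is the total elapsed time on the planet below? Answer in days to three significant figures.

Δt = 1760 days

Leg 1: γ = 1/√(1 − 0.841²) = 1/√0.2927 = 1.848; Δt_1 = 1.848 × 371 = 685.7 days.
Leg 2: γ = 1/√(1 − 0.5545²) = 1/√0.6925 = 1.202; Δt_2 = 1.202 × 346 = 415.8 days.
Leg 3: 284 days is already measured on the planet below.
Leg 4: 376 days is already measured on the planet below.
Total: 685.7 + 415.8 + 284.0 + 376.0 days.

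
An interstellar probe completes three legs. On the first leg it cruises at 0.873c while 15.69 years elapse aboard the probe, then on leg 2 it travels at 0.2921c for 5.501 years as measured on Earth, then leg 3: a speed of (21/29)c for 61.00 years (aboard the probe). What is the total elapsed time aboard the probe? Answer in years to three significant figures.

τ = 82.0 years

Leg 1: 15.69 years is already measured aboard the probe.
Leg 2: γ = 1/√(1 − 0.2921²) = 1/√0.9147 = 1.046; τ_2 = 5.501/1.046 = 5.261 years.
Leg 3: 61.00 years is already measured aboard the probe.
Total: 15.69 + 5.261 + 61.00 years.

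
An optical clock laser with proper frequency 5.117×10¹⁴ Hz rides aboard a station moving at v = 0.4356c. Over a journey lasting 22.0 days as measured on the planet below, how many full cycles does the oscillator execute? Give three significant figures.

γ = 1/√(1 − 0.4356²) = 1/√0.8103 = 1.111
The oscillator's own cycle count is N = f × τ where τ is the proper time aboard the station. τ = Δt/γ = 22.0/1.111 = 19.80 days = 1.711×10⁶ s.
N = 5.117×10¹⁴ × 1.711×10⁶ = 8.755×10²⁰.

N = 8.76×10²⁰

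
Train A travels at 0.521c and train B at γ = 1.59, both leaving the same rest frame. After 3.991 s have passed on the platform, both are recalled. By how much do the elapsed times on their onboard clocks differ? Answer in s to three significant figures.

|τ_A − τ_B| = 0.896 s

A: γ = 1/√(1 − 0.521²) = 1/√0.7286 = 1.172; τ_A = 3.991/1.172 = 3.407 s.
B: γ = 1.59; τ_B = 3.991/1.590 = 2.510 s.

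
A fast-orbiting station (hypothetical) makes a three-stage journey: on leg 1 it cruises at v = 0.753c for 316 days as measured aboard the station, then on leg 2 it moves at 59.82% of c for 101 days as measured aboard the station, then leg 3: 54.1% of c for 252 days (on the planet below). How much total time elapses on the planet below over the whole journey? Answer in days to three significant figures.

Leg 1: γ = 1/√(1 − 0.753²) = 1/√0.4330 = 1.520; Δt_1 = 1.520 × 316 = 480.2 days.
Leg 2: β = 0.5982; γ = 1/√(1 − 0.5982²) = 1/√0.6422 = 1.248; Δt_2 = 1.248 × 101 = 126.0 days.
Leg 3: 252 days is already measured on the planet below.
Total: 480.2 + 126.0 + 252.0 days.

Δt = 858 days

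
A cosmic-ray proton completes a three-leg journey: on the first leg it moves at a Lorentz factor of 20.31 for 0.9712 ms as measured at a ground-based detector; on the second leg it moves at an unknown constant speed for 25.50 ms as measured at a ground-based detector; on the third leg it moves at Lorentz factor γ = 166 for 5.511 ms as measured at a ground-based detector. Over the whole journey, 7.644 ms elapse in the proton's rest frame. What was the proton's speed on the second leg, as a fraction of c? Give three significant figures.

Leg 1: γ = 20.31; τ_1 = 0.9712/20.31 = 0.04782 ms.
Leg 2: speed unknown; τ_2 = 25.50/γ_2.
Leg 3: γ = 166; τ_3 = 5.511/166.0 = 0.03320 ms.
Total proper time: 0.04782 + τ_2 + 0.03320 = 7.644, so τ_2 = 7.644 − 0.08102 = 7.563 ms.
γ_2 = 25.50/7.563 = 3.372; β = √(1 − 1/γ²) = √0.9120.

β = 0.955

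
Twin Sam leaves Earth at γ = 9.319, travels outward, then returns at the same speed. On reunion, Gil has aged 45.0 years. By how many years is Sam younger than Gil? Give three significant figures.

γ = 9.319
Sam's elapsed proper time: τ = 45.0/9.319 = 4.829 years.
Age gap = Δt − τ = 45.0 − 4.829 years.

Δt − τ = 40.2 years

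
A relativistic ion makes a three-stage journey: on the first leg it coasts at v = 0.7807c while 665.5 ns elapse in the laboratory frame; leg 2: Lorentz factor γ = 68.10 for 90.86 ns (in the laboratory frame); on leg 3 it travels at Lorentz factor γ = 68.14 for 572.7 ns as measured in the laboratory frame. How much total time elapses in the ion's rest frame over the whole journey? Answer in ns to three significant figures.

Leg 1: γ = 1/√(1 − 0.7807²) = 1/√0.3905 = 1.600; τ_1 = 665.5/1.600 = 415.9 ns.
Leg 2: γ = 68.10; τ_2 = 90.86/68.10 = 1.334 ns.
Leg 3: γ = 68.14; τ_3 = 572.7/68.14 = 8.405 ns.
Total: 415.9 + 1.334 + 8.405 ns.

τ = 426 ns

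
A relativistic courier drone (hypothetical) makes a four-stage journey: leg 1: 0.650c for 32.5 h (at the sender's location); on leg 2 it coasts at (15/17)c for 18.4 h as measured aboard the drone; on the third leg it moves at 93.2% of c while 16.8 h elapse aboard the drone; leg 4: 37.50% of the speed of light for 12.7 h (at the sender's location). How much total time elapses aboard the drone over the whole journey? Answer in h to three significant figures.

τ = 71.7 h

Leg 1: γ = 1/√(1 − 0.650²) = 1/√0.5775 = 1.316; τ_1 = 32.5/1.316 = 24.70 h.
Leg 2: 18.4 h is already measured aboard the drone.
Leg 3: 16.8 h is already measured aboard the drone.
Leg 4: β = 0.3750; γ = 1/√(1 − 0.3750²) = 1/√0.8594 = 1.079; τ_4 = 12.7/1.079 = 11.77 h.
Total: 24.70 + 18.40 + 16.80 + 11.77 h.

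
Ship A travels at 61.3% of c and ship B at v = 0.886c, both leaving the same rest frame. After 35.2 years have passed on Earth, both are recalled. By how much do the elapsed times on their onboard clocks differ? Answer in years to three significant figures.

|τ_A − τ_B| = 11.5 years

A: β = 0.613; γ = 1/√(1 − 0.613²) = 1/√0.6242 = 1.266; τ_A = 35.2/1.266 = 27.81 years.
B: γ = 1/√(1 − 0.886²) = 1/√0.2150 = 2.157; τ_B = 35.2/2.157 = 16.32 years.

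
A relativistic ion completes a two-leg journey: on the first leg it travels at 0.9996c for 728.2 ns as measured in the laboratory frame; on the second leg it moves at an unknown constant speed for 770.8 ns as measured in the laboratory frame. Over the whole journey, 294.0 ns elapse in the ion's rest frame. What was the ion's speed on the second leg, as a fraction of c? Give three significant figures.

β = 0.935

Leg 1: γ = 1/√(1 − 0.9996²) = 1/√7.998×10⁻⁴ = 35.36; τ_1 = 728.2/35.36 = 20.59 ns.
Leg 2: speed unknown; τ_2 = 770.8/γ_2.
Total proper time: 20.59 + τ_2 = 294.0, so τ_2 = 294.0 − 20.59 = 273.4 ns.
γ_2 = 770.8/273.4 = 2.819; β = √(1 − 1/γ²) = √0.8742.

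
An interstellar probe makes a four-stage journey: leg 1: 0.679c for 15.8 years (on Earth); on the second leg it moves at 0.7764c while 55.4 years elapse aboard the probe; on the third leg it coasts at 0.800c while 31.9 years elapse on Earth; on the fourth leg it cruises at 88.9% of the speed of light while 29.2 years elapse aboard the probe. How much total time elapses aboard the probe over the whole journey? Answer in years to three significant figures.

Leg 1: γ = 1/√(1 − 0.679²) = 1/√0.5390 = 1.362; τ_1 = 15.8/1.362 = 11.60 years.
Leg 2: 55.4 years is already measured aboard the probe.
Leg 3: γ = 1/√(1 − 0.800²) = 5/3 ≈ 1.667; τ_3 = 31.9/1.667 = 19.14 years.
Leg 4: 29.2 years is already measured aboard the probe.
Total: 11.60 + 55.40 + 19.14 + 29.20 years.

τ = 115 years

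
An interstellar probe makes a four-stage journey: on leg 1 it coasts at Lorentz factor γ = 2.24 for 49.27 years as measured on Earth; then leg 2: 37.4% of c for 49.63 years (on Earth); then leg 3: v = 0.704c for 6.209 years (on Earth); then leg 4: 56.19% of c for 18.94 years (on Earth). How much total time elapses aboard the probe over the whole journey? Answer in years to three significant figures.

Leg 1: γ = 2.24; τ_1 = 49.27/2.240 = 22.00 years.
Leg 2: β = 0.374; γ = 1/√(1 − 0.374²) = 1/√0.8601 = 1.078; τ_2 = 49.63/1.078 = 46.03 years.
Leg 3: γ = 1/√(1 − 0.704²) = 1/√0.5044 = 1.408; τ_3 = 6.209/1.408 = 4.410 years.
Leg 4: β = 0.5619; γ = 1/√(1 − 0.5619²) = 1/√0.6843 = 1.209; τ_4 = 18.94/1.209 = 15.67 years.
Total: 22.00 + 46.03 + 4.410 + 15.67 years.

τ = 88.1 years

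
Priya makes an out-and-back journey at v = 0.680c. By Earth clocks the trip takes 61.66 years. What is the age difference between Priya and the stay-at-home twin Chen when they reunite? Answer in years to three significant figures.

Δt − τ = 16.5 years

γ = 1/√(1 − 0.680²) = 1/√0.5376 = 1.364
Priya's elapsed proper time: τ = 61.66/1.364 = 45.21 years.
Age gap = Δt − τ = 61.66 − 45.21 years.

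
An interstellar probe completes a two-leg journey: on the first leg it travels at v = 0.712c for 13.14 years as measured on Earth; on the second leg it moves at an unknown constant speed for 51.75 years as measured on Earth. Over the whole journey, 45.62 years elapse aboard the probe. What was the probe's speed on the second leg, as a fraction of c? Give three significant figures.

β = 0.711

Leg 1: γ = 1/√(1 − 0.712²) = 1/√0.4931 = 1.424; τ_1 = 13.14/1.424 = 9.227 years.
Leg 2: speed unknown; τ_2 = 51.75/γ_2.
Total proper time: 9.227 + τ_2 = 45.62, so τ_2 = 45.62 − 9.227 = 36.39 years.
γ_2 = 51.75/36.39 = 1.422; β = √(1 − 1/γ²) = √0.5054.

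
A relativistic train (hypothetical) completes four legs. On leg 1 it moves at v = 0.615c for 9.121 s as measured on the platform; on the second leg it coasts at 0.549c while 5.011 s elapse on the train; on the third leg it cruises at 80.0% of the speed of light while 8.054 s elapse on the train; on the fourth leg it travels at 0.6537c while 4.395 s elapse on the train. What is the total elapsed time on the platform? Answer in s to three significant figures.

Leg 1: 9.121 s is already measured on the platform.
Leg 2: γ = 1/√(1 − 0.549²) = 1/√0.6986 = 1.196; Δt_2 = 1.196 × 5.011 = 5.995 s.
Leg 3: β = 0.800; γ = 1/√(1 − 0.800²) = 1/√0.3600 = 1.667; Δt_3 = 1.667 × 8.054 = 13.42 s.
Leg 4: γ = 1/√(1 − 0.6537²) = 1/√0.5727 = 1.321; Δt_4 = 1.321 × 4.395 = 5.808 s.
Total: 9.121 + 5.995 + 13.42 + 5.808 s.

Δt = 34.3 s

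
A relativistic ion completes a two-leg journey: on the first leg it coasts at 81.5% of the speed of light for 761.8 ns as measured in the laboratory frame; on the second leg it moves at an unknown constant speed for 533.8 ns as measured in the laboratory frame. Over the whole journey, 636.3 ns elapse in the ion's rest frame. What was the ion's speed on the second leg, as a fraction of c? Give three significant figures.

β = 0.931

Leg 1: β = 0.815; γ = 1/√(1 − 0.815²) = 1/√0.3358 = 1.726; τ_1 = 761.8/1.726 = 441.4 ns.
Leg 2: speed unknown; τ_2 = 533.8/γ_2.
Total proper time: 441.4 + τ_2 = 636.3, so τ_2 = 636.3 − 441.4 = 194.9 ns.
γ_2 = 533.8/194.9 = 2.739; β = √(1 − 1/γ²) = √0.8667.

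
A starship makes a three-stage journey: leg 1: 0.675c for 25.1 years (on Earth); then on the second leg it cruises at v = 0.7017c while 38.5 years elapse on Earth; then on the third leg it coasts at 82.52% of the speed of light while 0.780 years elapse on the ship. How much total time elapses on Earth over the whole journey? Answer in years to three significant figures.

Δt = 65.0 years

Leg 1: 25.1 years is already measured on Earth.
Leg 2: 38.5 years is already measured on Earth.
Leg 3: β = 0.8252; γ = 1/√(1 − 0.8252²) = 1/√0.3190 = 1.770; Δt_3 = 1.770 × 0.780 = 1.381 years.
Total: 25.10 + 38.50 + 1.381 years.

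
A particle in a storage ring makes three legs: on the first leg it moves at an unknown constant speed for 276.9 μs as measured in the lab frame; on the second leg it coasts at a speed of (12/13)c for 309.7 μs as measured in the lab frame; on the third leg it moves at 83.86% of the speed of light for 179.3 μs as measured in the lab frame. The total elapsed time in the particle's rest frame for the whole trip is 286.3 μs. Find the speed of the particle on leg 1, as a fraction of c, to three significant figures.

β = 0.968

Leg 1: speed unknown; τ_1 = 276.9/γ_1.
Leg 2: γ = 1/√(1 − (12/13)²) = 13/5 = 2.600; τ_2 = 309.7/2.600 = 119.1 μs.
Leg 3: β = 0.8386; γ = 1/√(1 − 0.8386²) = 1/√0.2968 = 1.836; τ_3 = 179.3/1.836 = 97.67 μs.
Total proper time: τ_1 + 119.1 + 97.67 = 286.3, so τ_1 = 286.3 − 216.8 = 69.51 μs.
γ_1 = 276.9/69.51 = 3.984; β = √(1 − 1/γ²) = √0.9370.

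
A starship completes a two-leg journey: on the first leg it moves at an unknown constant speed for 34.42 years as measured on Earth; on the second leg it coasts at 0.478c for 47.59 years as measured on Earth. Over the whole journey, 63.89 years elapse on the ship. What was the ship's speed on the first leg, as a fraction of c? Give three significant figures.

Leg 1: speed unknown; τ_1 = 34.42/γ_1.
Leg 2: γ = 1/√(1 − 0.478²) = 1/√0.7715 = 1.138; τ_2 = 47.59/1.138 = 41.80 years.
Total proper time: τ_1 + 41.80 = 63.89, so τ_1 = 63.89 − 41.80 = 22.09 years.
γ_1 = 34.42/22.09 = 1.558; β = √(1 − 1/γ²) = √0.5882.

β = 0.767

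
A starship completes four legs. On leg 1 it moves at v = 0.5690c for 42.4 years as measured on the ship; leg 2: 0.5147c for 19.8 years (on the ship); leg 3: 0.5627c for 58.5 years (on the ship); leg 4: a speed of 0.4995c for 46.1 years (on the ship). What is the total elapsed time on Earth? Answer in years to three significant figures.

Δt = 199 years

Leg 1: γ = 1/√(1 − 0.5690²) = 1/√0.6762 = 1.216; Δt_1 = 1.216 × 42.4 = 51.56 years.
Leg 2: γ = 1/√(1 − 0.5147²) = 1/√0.7351 = 1.166; Δt_2 = 1.166 × 19.8 = 23.09 years.
Leg 3: γ = 1/√(1 − 0.5627²) = 1/√0.6834 = 1.210; Δt_3 = 1.210 × 58.5 = 70.77 years.
Leg 4: γ = 1/√(1 − 0.4995²) = 1/√0.7505 = 1.154; Δt_4 = 1.154 × 46.1 = 53.21 years.
Total: 51.56 + 23.09 + 70.77 + 53.21 years.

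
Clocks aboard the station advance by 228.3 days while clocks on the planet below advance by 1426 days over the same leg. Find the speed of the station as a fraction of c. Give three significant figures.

The proper time is measured aboard the station (both events occur at the station's location); Δt is measured on the planet below. γ = Δt/τ = 1426/228.3 = 6.246.
β = √(1 − 1/γ²) = √(1 − 0.02563) = √0.9744

β = 0.987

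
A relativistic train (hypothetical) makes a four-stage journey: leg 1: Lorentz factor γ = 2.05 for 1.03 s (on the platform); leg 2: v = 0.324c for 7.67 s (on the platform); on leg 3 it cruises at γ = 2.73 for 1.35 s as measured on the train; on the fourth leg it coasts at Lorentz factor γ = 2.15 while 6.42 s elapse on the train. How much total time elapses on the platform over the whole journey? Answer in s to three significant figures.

Δt = 26.2 s

Leg 1: 1.03 s is already measured on the platform.
Leg 2: 7.67 s is already measured on the platform.
Leg 3: γ = 2.73; Δt_3 = 2.730 × 1.35 = 3.686 s.
Leg 4: γ = 2.15; Δt_4 = 2.150 × 6.42 = 13.80 s.
Total: 1.030 + 7.670 + 3.686 + 13.80 s.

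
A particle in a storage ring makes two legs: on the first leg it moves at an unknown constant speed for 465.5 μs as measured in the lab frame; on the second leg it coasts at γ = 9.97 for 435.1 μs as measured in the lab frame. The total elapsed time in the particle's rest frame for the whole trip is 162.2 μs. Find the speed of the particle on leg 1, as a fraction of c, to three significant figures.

Leg 1: speed unknown; τ_1 = 465.5/γ_1.
Leg 2: γ = 9.97; τ_2 = 435.1/9.970 = 43.64 μs.
Total proper time: τ_1 + 43.64 = 162.2, so τ_1 = 162.2 − 43.64 = 118.6 μs.
γ_1 = 465.5/118.6 = 3.926; β = √(1 − 1/γ²) = √0.9351.

β = 0.967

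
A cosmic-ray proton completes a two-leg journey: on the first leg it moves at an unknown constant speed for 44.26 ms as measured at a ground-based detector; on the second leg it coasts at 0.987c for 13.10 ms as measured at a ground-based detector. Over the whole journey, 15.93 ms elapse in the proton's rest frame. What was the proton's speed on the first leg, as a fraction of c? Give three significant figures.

Leg 1: speed unknown; τ_1 = 44.26/γ_1.
Leg 2: γ = 1/√(1 − 0.987²) = 1/√0.02583 = 6.222; τ_2 = 13.10/6.222 = 2.105 ms.
Total proper time: τ_1 + 2.105 = 15.93, so τ_1 = 15.93 − 2.105 = 13.82 ms.
γ_1 = 44.26/13.82 = 3.202; β = √(1 − 1/γ²) = √0.9024.

β = 0.950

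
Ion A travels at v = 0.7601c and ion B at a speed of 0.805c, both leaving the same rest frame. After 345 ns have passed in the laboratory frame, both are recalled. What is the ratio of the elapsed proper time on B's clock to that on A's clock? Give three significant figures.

A: γ = 1/√(1 − 0.7601²) = 1/√0.4222 = 1.539. B: γ = 1/√(1 − 0.805²) = 1/√0.3520 = 1.686.
τ_A/τ_B = γ_B/γ_A = 1.686/1.539 = 1.095, so τ_B/τ_A = 0.9130.

τ_B/τ_A = 0.913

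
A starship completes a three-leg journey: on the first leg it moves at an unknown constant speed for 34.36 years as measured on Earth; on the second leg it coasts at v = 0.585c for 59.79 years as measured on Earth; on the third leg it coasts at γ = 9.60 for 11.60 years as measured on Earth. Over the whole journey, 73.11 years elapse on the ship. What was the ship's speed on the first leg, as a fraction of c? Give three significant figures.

β = 0.732

Leg 1: speed unknown; τ_1 = 34.36/γ_1.
Leg 2: γ = 1/√(1 − 0.585²) = 1/√0.6578 = 1.233; τ_2 = 59.79/1.233 = 48.49 years.
Leg 3: γ = 9.60; τ_3 = 11.60/9.600 = 1.208 years.
Total proper time: τ_1 + 48.49 + 1.208 = 73.11, so τ_1 = 73.11 − 49.70 = 23.41 years.
γ_1 = 34.36/23.41 = 1.468; β = √(1 − 1/γ²) = √0.5358.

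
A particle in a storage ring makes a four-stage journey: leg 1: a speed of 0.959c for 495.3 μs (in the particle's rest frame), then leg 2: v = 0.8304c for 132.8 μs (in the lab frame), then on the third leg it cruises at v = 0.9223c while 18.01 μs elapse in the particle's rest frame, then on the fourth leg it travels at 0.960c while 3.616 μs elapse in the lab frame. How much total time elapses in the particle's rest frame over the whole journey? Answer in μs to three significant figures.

τ = 588 μs

Leg 1: 495.3 μs is already measured in the particle's rest frame.
Leg 2: γ = 1/√(1 − 0.8304²) = 1/√0.3104 = 1.795; τ_2 = 132.8/1.795 = 73.99 μs.
Leg 3: 18.01 μs is already measured in the particle's rest frame.
Leg 4: γ = 1/√(1 − 0.960²) = 25/7 ≈ 3.571; τ_4 = 3.616/3.571 = 1.012 μs.
Total: 495.3 + 73.99 + 18.01 + 1.012 μs.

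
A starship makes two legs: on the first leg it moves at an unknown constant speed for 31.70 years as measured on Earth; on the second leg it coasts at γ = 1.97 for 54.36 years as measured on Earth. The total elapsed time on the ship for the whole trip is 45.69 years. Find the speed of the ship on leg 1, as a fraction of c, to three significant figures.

β = 0.821

Leg 1: speed unknown; τ_1 = 31.70/γ_1.
Leg 2: γ = 1.97; τ_2 = 54.36/1.970 = 27.59 years.
Total proper time: τ_1 + 27.59 = 45.69, so τ_1 = 45.69 − 27.59 = 18.10 years.
γ_1 = 31.70/18.10 = 1.752; β = √(1 − 1/γ²) = √0.6741.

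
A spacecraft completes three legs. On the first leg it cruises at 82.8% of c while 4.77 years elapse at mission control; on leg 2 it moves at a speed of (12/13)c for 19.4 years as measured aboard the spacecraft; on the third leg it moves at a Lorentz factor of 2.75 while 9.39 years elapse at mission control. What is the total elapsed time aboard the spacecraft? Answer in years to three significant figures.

τ = 25.5 years

Leg 1: β = 0.828; γ = 1/√(1 − 0.828²) = 1/√0.3144 = 1.783; τ_1 = 4.77/1.783 = 2.675 years.
Leg 2: 19.4 years is already measured aboard the spacecraft.
Leg 3: γ = 2.75; τ_3 = 9.39/2.750 = 3.415 years.
Total: 2.675 + 19.40 + 3.415 years.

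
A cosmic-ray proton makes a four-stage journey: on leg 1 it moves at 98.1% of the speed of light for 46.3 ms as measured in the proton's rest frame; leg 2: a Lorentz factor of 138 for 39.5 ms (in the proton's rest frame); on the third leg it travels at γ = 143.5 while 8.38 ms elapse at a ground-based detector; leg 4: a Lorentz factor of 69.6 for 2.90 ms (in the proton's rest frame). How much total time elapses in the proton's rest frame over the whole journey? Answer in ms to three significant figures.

τ = 88.8 ms

Leg 1: 46.3 ms is already measured in the proton's rest frame.
Leg 2: 39.5 ms is already measured in the proton's rest frame.
Leg 3: γ = 143.5; τ_3 = 8.38/143.5 = 0.05840 ms.
Leg 4: 2.90 ms is already measured in the proton's rest frame.
Total: 46.30 + 39.50 + 0.05840 + 2.900 ms.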